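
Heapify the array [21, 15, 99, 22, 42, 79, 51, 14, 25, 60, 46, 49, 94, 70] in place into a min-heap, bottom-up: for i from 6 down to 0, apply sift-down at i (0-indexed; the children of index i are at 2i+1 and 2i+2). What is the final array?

[14, 15, 49, 21, 42, 79, 51, 22, 25, 60, 46, 99, 94, 70]

sift down from index 6: already satisfies heap property
sift down from index 5:
  79 vs smaller child 49 at index 11, swap → [21, 15, 99, 22, 42, 49, 51, 14, 25, 60, 46, 79, 94, 70]
sift down from index 4: already satisfies heap property
sift down from index 3:
  22 vs smaller child 14 at index 7, swap → [21, 15, 99, 14, 42, 49, 51, 22, 25, 60, 46, 79, 94, 70]
sift down from index 2:
  99 vs smaller child 49 at index 5, swap → [21, 15, 49, 14, 42, 99, 51, 22, 25, 60, 46, 79, 94, 70]
  99 vs smaller child 79 at index 11, swap → [21, 15, 49, 14, 42, 79, 51, 22, 25, 60, 46, 99, 94, 70]
sift down from index 1:
  15 vs smaller child 14 at index 3, swap → [21, 14, 49, 15, 42, 79, 51, 22, 25, 60, 46, 99, 94, 70]
sift down from index 0:
  21 vs smaller child 14 at index 1, swap → [14, 21, 49, 15, 42, 79, 51, 22, 25, 60, 46, 99, 94, 70]
  21 vs smaller child 15 at index 3, swap → [14, 15, 49, 21, 42, 79, 51, 22, 25, 60, 46, 99, 94, 70]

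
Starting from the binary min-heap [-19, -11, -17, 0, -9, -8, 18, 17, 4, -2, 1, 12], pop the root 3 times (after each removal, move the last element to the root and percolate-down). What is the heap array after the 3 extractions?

[-9, -2, -8, 0, 1, 12, 18, 17, 4]

extract-min #1 returns -19:
  remove root -19; move last element 12 to root → [12, -11, -17, 0, -9, -8, 18, 17, 4, -2, 1]
  12 vs smaller child -17 at index 2, swap → [-17, -11, 12, 0, -9, -8, 18, 17, 4, -2, 1]
  12 vs smaller child -8 at index 5, swap → [-17, -11, -8, 0, -9, 12, 18, 17, 4, -2, 1]
extract-min #2 returns -17:
  remove root -17; move last element 1 to root → [1, -11, -8, 0, -9, 12, 18, 17, 4, -2]
  1 vs smaller child -11 at index 1, swap → [-11, 1, -8, 0, -9, 12, 18, 17, 4, -2]
  1 vs smaller child -9 at index 4, swap → [-11, -9, -8, 0, 1, 12, 18, 17, 4, -2]
  1 vs only child -2 at index 9, swap → [-11, -9, -8, 0, -2, 12, 18, 17, 4, 1]
extract-min #3 returns -11:
  remove root -11; move last element 1 to root → [1, -9, -8, 0, -2, 12, 18, 17, 4]
  1 vs smaller child -9 at index 1, swap → [-9, 1, -8, 0, -2, 12, 18, 17, 4]
  1 vs smaller child -2 at index 4, swap → [-9, -2, -8, 0, 1, 12, 18, 17, 4]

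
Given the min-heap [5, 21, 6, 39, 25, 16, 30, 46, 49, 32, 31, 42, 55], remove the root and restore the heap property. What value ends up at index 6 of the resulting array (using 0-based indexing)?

30

remove root 5; move last element 55 to root → [55, 21, 6, 39, 25, 16, 30, 46, 49, 32, 31, 42]
55 vs smaller child 6 at index 2, swap → [6, 21, 55, 39, 25, 16, 30, 46, 49, 32, 31, 42]
55 vs smaller child 16 at index 5, swap → [6, 21, 16, 39, 25, 55, 30, 46, 49, 32, 31, 42]
55 vs only child 42 at index 11, swap → [6, 21, 16, 39, 25, 42, 30, 46, 49, 32, 31, 55]
resulting array: [6, 21, 16, 39, 25, 42, 30, 46, 49, 32, 31, 55]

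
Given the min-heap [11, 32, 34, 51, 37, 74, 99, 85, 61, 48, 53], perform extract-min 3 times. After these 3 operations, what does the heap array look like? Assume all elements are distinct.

[37, 48, 53, 51, 61, 74, 99, 85]

extract-min #1 returns 11:
  remove root 11; move last element 53 to root → [53, 32, 34, 51, 37, 74, 99, 85, 61, 48]
  53 vs smaller child 32 at index 1, swap → [32, 53, 34, 51, 37, 74, 99, 85, 61, 48]
  53 vs smaller child 37 at index 4, swap → [32, 37, 34, 51, 53, 74, 99, 85, 61, 48]
  53 vs only child 48 at index 9, swap → [32, 37, 34, 51, 48, 74, 99, 85, 61, 53]
extract-min #2 returns 32:
  remove root 32; move last element 53 to root → [53, 37, 34, 51, 48, 74, 99, 85, 61]
  53 vs smaller child 34 at index 2, swap → [34, 37, 53, 51, 48, 74, 99, 85, 61]
extract-min #3 returns 34:
  remove root 34; move last element 61 to root → [61, 37, 53, 51, 48, 74, 99, 85]
  61 vs smaller child 37 at index 1, swap → [37, 61, 53, 51, 48, 74, 99, 85]
  61 vs smaller child 48 at index 4, swap → [37, 48, 53, 51, 61, 74, 99, 85]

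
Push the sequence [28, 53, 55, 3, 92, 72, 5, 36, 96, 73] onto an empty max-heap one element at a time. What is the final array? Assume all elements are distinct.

[96, 92, 72, 55, 73, 53, 5, 3, 36, 28]

Insert 28:
  append 28 at index 0 → [28] (no swap needed)
Insert 53:
  append 53 at index 1 → [28, 53]
  53 > parent 28 at index 0, swap → [53, 28]
Insert 55:
  append 55 at index 2 → [53, 28, 55]
  55 > parent 53 at index 0, swap → [55, 28, 53]
Insert 3:
  append 3 at index 3 → [55, 28, 53, 3] (no swap needed)
Insert 92:
  append 92 at index 4 → [55, 28, 53, 3, 92]
  92 > parent 28 at index 1, swap → [55, 92, 53, 3, 28]
  92 > parent 55 at index 0, swap → [92, 55, 53, 3, 28]
Insert 72:
  append 72 at index 5 → [92, 55, 53, 3, 28, 72]
  72 > parent 53 at index 2, swap → [92, 55, 72, 3, 28, 53]
Insert 5:
  append 5 at index 6 → [92, 55, 72, 3, 28, 53, 5] (no swap needed)
Insert 36:
  append 36 at index 7 → [92, 55, 72, 3, 28, 53, 5, 36]
  36 > parent 3 at index 3, swap → [92, 55, 72, 36, 28, 53, 5, 3]
Insert 96:
  append 96 at index 8 → [92, 55, 72, 36, 28, 53, 5, 3, 96]
  96 > parent 36 at index 3, swap → [92, 55, 72, 96, 28, 53, 5, 3, 36]
  96 > parent 55 at index 1, swap → [92, 96, 72, 55, 28, 53, 5, 3, 36]
  96 > parent 92 at index 0, swap → [96, 92, 72, 55, 28, 53, 5, 3, 36]
Insert 73:
  append 73 at index 9 → [96, 92, 72, 55, 28, 53, 5, 3, 36, 73]
  73 > parent 28 at index 4, swap → [96, 92, 72, 55, 73, 53, 5, 3, 36, 28]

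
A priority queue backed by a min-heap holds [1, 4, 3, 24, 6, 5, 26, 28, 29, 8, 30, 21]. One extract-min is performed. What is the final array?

[3, 4, 5, 24, 6, 21, 26, 28, 29, 8, 30]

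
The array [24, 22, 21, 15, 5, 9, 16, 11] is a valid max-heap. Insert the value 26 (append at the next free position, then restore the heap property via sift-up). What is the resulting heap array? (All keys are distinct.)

append 26 at index 8 → [24, 22, 21, 15, 5, 9, 16, 11, 26]
26 > parent 15 at index 3, swap → [24, 22, 21, 26, 5, 9, 16, 11, 15]
26 > parent 22 at index 1, swap → [24, 26, 21, 22, 5, 9, 16, 11, 15]
26 > parent 24 at index 0, swap → [26, 24, 21, 22, 5, 9, 16, 11, 15]

[26, 24, 21, 22, 5, 9, 16, 11, 15]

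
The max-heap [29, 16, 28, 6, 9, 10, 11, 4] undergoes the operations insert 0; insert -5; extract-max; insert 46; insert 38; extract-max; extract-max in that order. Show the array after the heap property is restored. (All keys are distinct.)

[28, 16, 11, 6, 9, 10, -5, 4, 0]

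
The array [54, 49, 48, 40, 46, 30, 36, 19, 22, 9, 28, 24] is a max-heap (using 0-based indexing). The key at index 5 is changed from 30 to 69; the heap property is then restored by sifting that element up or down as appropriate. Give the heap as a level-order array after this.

set index 5 from 30 to 69 → [54, 49, 48, 40, 46, 69, 36, 19, 22, 9, 28, 24]
69 > parent 48 at index 2, swap → [54, 49, 69, 40, 46, 48, 36, 19, 22, 9, 28, 24]
69 > parent 54 at index 0, swap → [69, 49, 54, 40, 46, 48, 36, 19, 22, 9, 28, 24]

[69, 49, 54, 40, 46, 48, 36, 19, 22, 9, 28, 24]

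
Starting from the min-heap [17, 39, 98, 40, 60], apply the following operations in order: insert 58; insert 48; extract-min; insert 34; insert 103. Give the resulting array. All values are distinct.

insert 58:
  append 58 at index 5 → [17, 39, 98, 40, 60, 58]
  58 < parent 98 at index 2, swap → [17, 39, 58, 40, 60, 98]
insert 48:
  append 48 at index 6 → [17, 39, 58, 40, 60, 98, 48]
  48 < parent 58 at index 2, swap → [17, 39, 48, 40, 60, 98, 58]
extract-min → returns 17:
  remove root 17; move last element 58 to root → [58, 39, 48, 40, 60, 98]
  58 vs smaller child 39 at index 1, swap → [39, 58, 48, 40, 60, 98]
  58 vs smaller child 40 at index 3, swap → [39, 40, 48, 58, 60, 98]
insert 34:
  append 34 at index 6 → [39, 40, 48, 58, 60, 98, 34]
  34 < parent 48 at index 2, swap → [39, 40, 34, 58, 60, 98, 48]
  34 < parent 39 at index 0, swap → [34, 40, 39, 58, 60, 98, 48]
insert 103:
  append 103 at index 7 → [34, 40, 39, 58, 60, 98, 48, 103] (no swap needed)

[34, 40, 39, 58, 60, 98, 48, 103]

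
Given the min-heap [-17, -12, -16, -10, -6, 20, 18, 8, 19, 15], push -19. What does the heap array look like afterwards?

[-19, -17, -16, -10, -12, 20, 18, 8, 19, 15, -6]

append -19 at index 10 → [-17, -12, -16, -10, -6, 20, 18, 8, 19, 15, -19]
-19 < parent -6 at index 4, swap → [-17, -12, -16, -10, -19, 20, 18, 8, 19, 15, -6]
-19 < parent -12 at index 1, swap → [-17, -19, -16, -10, -12, 20, 18, 8, 19, 15, -6]
-19 < parent -17 at index 0, swap → [-19, -17, -16, -10, -12, 20, 18, 8, 19, 15, -6]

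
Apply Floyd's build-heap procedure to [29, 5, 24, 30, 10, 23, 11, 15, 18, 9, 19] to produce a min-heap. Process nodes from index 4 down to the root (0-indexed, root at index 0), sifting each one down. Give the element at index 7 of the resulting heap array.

sift down from index 4:
  10 vs smaller child 9 at index 9, swap → [29, 5, 24, 30, 9, 23, 11, 15, 18, 10, 19]
sift down from index 3:
  30 vs smaller child 15 at index 7, swap → [29, 5, 24, 15, 9, 23, 11, 30, 18, 10, 19]
sift down from index 2:
  24 vs smaller child 11 at index 6, swap → [29, 5, 11, 15, 9, 23, 24, 30, 18, 10, 19]
sift down from index 1: already satisfies heap property
sift down from index 0:
  29 vs smaller child 5 at index 1, swap → [5, 29, 11, 15, 9, 23, 24, 30, 18, 10, 19]
  29 vs smaller child 9 at index 4, swap → [5, 9, 11, 15, 29, 23, 24, 30, 18, 10, 19]
  29 vs smaller child 10 at index 9, swap → [5, 9, 11, 15, 10, 23, 24, 30, 18, 29, 19]
resulting array: [5, 9, 11, 15, 10, 23, 24, 30, 18, 29, 19]

30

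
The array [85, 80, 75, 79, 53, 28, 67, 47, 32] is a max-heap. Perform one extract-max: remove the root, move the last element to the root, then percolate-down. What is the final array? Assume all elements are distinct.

[80, 79, 75, 47, 53, 28, 67, 32]

remove root 85; move last element 32 to root → [32, 80, 75, 79, 53, 28, 67, 47]
32 vs larger child 80 at index 1, swap → [80, 32, 75, 79, 53, 28, 67, 47]
32 vs larger child 79 at index 3, swap → [80, 79, 75, 32, 53, 28, 67, 47]
32 vs only child 47 at index 7, swap → [80, 79, 75, 47, 53, 28, 67, 32]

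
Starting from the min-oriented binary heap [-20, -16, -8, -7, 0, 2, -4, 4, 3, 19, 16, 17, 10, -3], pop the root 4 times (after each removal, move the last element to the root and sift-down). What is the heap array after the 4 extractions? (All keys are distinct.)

[-4, -3, 2, 3, 0, 16, 10, 4, 17, 19]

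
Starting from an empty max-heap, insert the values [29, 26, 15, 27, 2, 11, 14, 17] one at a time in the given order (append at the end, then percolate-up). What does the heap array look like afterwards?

[29, 27, 15, 26, 2, 11, 14, 17]

Insert 29:
  append 29 at index 0 → [29] (no swap needed)
Insert 26:
  append 26 at index 1 → [29, 26] (no swap needed)
Insert 15:
  append 15 at index 2 → [29, 26, 15] (no swap needed)
Insert 27:
  append 27 at index 3 → [29, 26, 15, 27]
  27 > parent 26 at index 1, swap → [29, 27, 15, 26]
Insert 2:
  append 2 at index 4 → [29, 27, 15, 26, 2] (no swap needed)
Insert 11:
  append 11 at index 5 → [29, 27, 15, 26, 2, 11] (no swap needed)
Insert 14:
  append 14 at index 6 → [29, 27, 15, 26, 2, 11, 14] (no swap needed)
Insert 17:
  append 17 at index 7 → [29, 27, 15, 26, 2, 11, 14, 17] (no swap needed)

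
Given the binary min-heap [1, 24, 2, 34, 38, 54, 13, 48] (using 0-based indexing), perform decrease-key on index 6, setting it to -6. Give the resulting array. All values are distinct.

[-6, 24, 1, 34, 38, 54, 2, 48]

set index 6 from 13 to -6 → [1, 24, 2, 34, 38, 54, -6, 48]
-6 < parent 2 at index 2, swap → [1, 24, -6, 34, 38, 54, 2, 48]
-6 < parent 1 at index 0, swap → [-6, 24, 1, 34, 38, 54, 2, 48]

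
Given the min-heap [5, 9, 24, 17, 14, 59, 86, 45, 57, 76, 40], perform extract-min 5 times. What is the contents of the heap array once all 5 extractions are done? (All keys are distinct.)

extract-min #1 returns 5:
  remove root 5; move last element 40 to root → [40, 9, 24, 17, 14, 59, 86, 45, 57, 76]
  40 vs smaller child 9 at index 1, swap → [9, 40, 24, 17, 14, 59, 86, 45, 57, 76]
  40 vs smaller child 14 at index 4, swap → [9, 14, 24, 17, 40, 59, 86, 45, 57, 76]
extract-min #2 returns 9:
  remove root 9; move last element 76 to root → [76, 14, 24, 17, 40, 59, 86, 45, 57]
  76 vs smaller child 14 at index 1, swap → [14, 76, 24, 17, 40, 59, 86, 45, 57]
  76 vs smaller child 17 at index 3, swap → [14, 17, 24, 76, 40, 59, 86, 45, 57]
  76 vs smaller child 45 at index 7, swap → [14, 17, 24, 45, 40, 59, 86, 76, 57]
extract-min #3 returns 14:
  remove root 14; move last element 57 to root → [57, 17, 24, 45, 40, 59, 86, 76]
  57 vs smaller child 17 at index 1, swap → [17, 57, 24, 45, 40, 59, 86, 76]
  57 vs smaller child 40 at index 4, swap → [17, 40, 24, 45, 57, 59, 86, 76]
extract-min #4 returns 17:
  remove root 17; move last element 76 to root → [76, 40, 24, 45, 57, 59, 86]
  76 vs smaller child 24 at index 2, swap → [24, 40, 76, 45, 57, 59, 86]
  76 vs smaller child 59 at index 5, swap → [24, 40, 59, 45, 57, 76, 86]
extract-min #5 returns 24:
  remove root 24; move last element 86 to root → [86, 40, 59, 45, 57, 76]
  86 vs smaller child 40 at index 1, swap → [40, 86, 59, 45, 57, 76]
  86 vs smaller child 45 at index 3, swap → [40, 45, 59, 86, 57, 76]

[40, 45, 59, 86, 57, 76]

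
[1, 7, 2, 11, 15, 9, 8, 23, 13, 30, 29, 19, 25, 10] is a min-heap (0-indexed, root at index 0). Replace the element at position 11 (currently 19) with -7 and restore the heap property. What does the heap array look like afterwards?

[-7, 7, 1, 11, 15, 2, 8, 23, 13, 30, 29, 9, 25, 10]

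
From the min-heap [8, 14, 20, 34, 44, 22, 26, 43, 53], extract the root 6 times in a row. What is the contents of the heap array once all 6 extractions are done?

extract-min #1 returns 8:
  remove root 8; move last element 53 to root → [53, 14, 20, 34, 44, 22, 26, 43]
  53 vs smaller child 14 at index 1, swap → [14, 53, 20, 34, 44, 22, 26, 43]
  53 vs smaller child 34 at index 3, swap → [14, 34, 20, 53, 44, 22, 26, 43]
  53 vs only child 43 at index 7, swap → [14, 34, 20, 43, 44, 22, 26, 53]
extract-min #2 returns 14:
  remove root 14; move last element 53 to root → [53, 34, 20, 43, 44, 22, 26]
  53 vs smaller child 20 at index 2, swap → [20, 34, 53, 43, 44, 22, 26]
  53 vs smaller child 22 at index 5, swap → [20, 34, 22, 43, 44, 53, 26]
extract-min #3 returns 20:
  remove root 20; move last element 26 to root → [26, 34, 22, 43, 44, 53]
  26 vs smaller child 22 at index 2, swap → [22, 34, 26, 43, 44, 53]
extract-min #4 returns 22:
  remove root 22; move last element 53 to root → [53, 34, 26, 43, 44]
  53 vs smaller child 26 at index 2, swap → [26, 34, 53, 43, 44]
extract-min #5 returns 26:
  remove root 26; move last element 44 to root → [44, 34, 53, 43]
  44 vs smaller child 34 at index 1, swap → [34, 44, 53, 43]
  44 vs only child 43 at index 3, swap → [34, 43, 53, 44]
extract-min #6 returns 34:
  remove root 34; move last element 44 to root → [44, 43, 53]
  44 vs smaller child 43 at index 1, swap → [43, 44, 53]

[43, 44, 53]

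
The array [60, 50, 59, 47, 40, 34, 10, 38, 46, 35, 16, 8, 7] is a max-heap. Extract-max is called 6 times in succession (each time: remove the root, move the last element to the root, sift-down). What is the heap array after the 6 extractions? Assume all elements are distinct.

extract-max #1 returns 60:
  remove root 60; move last element 7 to root → [7, 50, 59, 47, 40, 34, 10, 38, 46, 35, 16, 8]
  7 vs larger child 59 at index 2, swap → [59, 50, 7, 47, 40, 34, 10, 38, 46, 35, 16, 8]
  7 vs larger child 34 at index 5, swap → [59, 50, 34, 47, 40, 7, 10, 38, 46, 35, 16, 8]
  7 vs only child 8 at index 11, swap → [59, 50, 34, 47, 40, 8, 10, 38, 46, 35, 16, 7]
extract-max #2 returns 59:
  remove root 59; move last element 7 to root → [7, 50, 34, 47, 40, 8, 10, 38, 46, 35, 16]
  7 vs larger child 50 at index 1, swap → [50, 7, 34, 47, 40, 8, 10, 38, 46, 35, 16]
  7 vs larger child 47 at index 3, swap → [50, 47, 34, 7, 40, 8, 10, 38, 46, 35, 16]
  7 vs larger child 46 at index 8, swap → [50, 47, 34, 46, 40, 8, 10, 38, 7, 35, 16]
extract-max #3 returns 50:
  remove root 50; move last element 16 to root → [16, 47, 34, 46, 40, 8, 10, 38, 7, 35]
  16 vs larger child 47 at index 1, swap → [47, 16, 34, 46, 40, 8, 10, 38, 7, 35]
  16 vs larger child 46 at index 3, swap → [47, 46, 34, 16, 40, 8, 10, 38, 7, 35]
  16 vs larger child 38 at index 7, swap → [47, 46, 34, 38, 40, 8, 10, 16, 7, 35]
extract-max #4 returns 47:
  remove root 47; move last element 35 to root → [35, 46, 34, 38, 40, 8, 10, 16, 7]
  35 vs larger child 46 at index 1, swap → [46, 35, 34, 38, 40, 8, 10, 16, 7]
  35 vs larger child 40 at index 4, swap → [46, 40, 34, 38, 35, 8, 10, 16, 7]
extract-max #5 returns 46:
  remove root 46; move last element 7 to root → [7, 40, 34, 38, 35, 8, 10, 16]
  7 vs larger child 40 at index 1, swap → [40, 7, 34, 38, 35, 8, 10, 16]
  7 vs larger child 38 at index 3, swap → [40, 38, 34, 7, 35, 8, 10, 16]
  7 vs only child 16 at index 7, swap → [40, 38, 34, 16, 35, 8, 10, 7]
extract-max #6 returns 40:
  remove root 40; move last element 7 to root → [7, 38, 34, 16, 35, 8, 10]
  7 vs larger child 38 at index 1, swap → [38, 7, 34, 16, 35, 8, 10]
  7 vs larger child 35 at index 4, swap → [38, 35, 34, 16, 7, 8, 10]

[38, 35, 34, 16, 7, 8, 10]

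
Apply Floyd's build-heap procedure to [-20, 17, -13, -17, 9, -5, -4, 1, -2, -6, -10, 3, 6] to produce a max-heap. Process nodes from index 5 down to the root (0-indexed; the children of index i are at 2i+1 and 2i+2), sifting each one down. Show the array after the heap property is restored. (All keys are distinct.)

sift down from index 5:
  -5 vs larger child 6 at index 12, swap → [-20, 17, -13, -17, 9, 6, -4, 1, -2, -6, -10, 3, -5]
sift down from index 4: already satisfies heap property
sift down from index 3:
  -17 vs larger child 1 at index 7, swap → [-20, 17, -13, 1, 9, 6, -4, -17, -2, -6, -10, 3, -5]
sift down from index 2:
  -13 vs larger child 6 at index 5, swap → [-20, 17, 6, 1, 9, -13, -4, -17, -2, -6, -10, 3, -5]
  -13 vs larger child 3 at index 11, swap → [-20, 17, 6, 1, 9, 3, -4, -17, -2, -6, -10, -13, -5]
sift down from index 1: already satisfies heap property
sift down from index 0:
  -20 vs larger child 17 at index 1, swap → [17, -20, 6, 1, 9, 3, -4, -17, -2, -6, -10, -13, -5]
  -20 vs larger child 9 at index 4, swap → [17, 9, 6, 1, -20, 3, -4, -17, -2, -6, -10, -13, -5]
  -20 vs larger child -6 at index 9, swap → [17, 9, 6, 1, -6, 3, -4, -17, -2, -20, -10, -13, -5]

[17, 9, 6, 1, -6, 3, -4, -17, -2, -20, -10, -13, -5]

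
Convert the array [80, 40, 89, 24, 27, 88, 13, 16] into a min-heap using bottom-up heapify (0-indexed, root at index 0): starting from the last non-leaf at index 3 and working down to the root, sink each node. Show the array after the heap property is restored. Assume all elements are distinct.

sift down from index 3:
  24 vs only child 16 at index 7, swap → [80, 40, 89, 16, 27, 88, 13, 24]
sift down from index 2:
  89 vs smaller child 13 at index 6, swap → [80, 40, 13, 16, 27, 88, 89, 24]
sift down from index 1:
  40 vs smaller child 16 at index 3, swap → [80, 16, 13, 40, 27, 88, 89, 24]
  40 vs only child 24 at index 7, swap → [80, 16, 13, 24, 27, 88, 89, 40]
sift down from index 0:
  80 vs smaller child 13 at index 2, swap → [13, 16, 80, 24, 27, 88, 89, 40]

[13, 16, 80, 24, 27, 88, 89, 40]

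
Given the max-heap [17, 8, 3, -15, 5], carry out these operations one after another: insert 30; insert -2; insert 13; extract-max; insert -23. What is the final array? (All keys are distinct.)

insert 30:
  append 30 at index 5 → [17, 8, 3, -15, 5, 30]
  30 > parent 3 at index 2, swap → [17, 8, 30, -15, 5, 3]
  30 > parent 17 at index 0, swap → [30, 8, 17, -15, 5, 3]
insert -2:
  append -2 at index 6 → [30, 8, 17, -15, 5, 3, -2] (no swap needed)
insert 13:
  append 13 at index 7 → [30, 8, 17, -15, 5, 3, -2, 13]
  13 > parent -15 at index 3, swap → [30, 8, 17, 13, 5, 3, -2, -15]
  13 > parent 8 at index 1, swap → [30, 13, 17, 8, 5, 3, -2, -15]
extract-max → returns 30:
  remove root 30; move last element -15 to root → [-15, 13, 17, 8, 5, 3, -2]
  -15 vs larger child 17 at index 2, swap → [17, 13, -15, 8, 5, 3, -2]
  -15 vs larger child 3 at index 5, swap → [17, 13, 3, 8, 5, -15, -2]
insert -23:
  append -23 at index 7 → [17, 13, 3, 8, 5, -15, -2, -23] (no swap needed)

[17, 13, 3, 8, 5, -15, -2, -23]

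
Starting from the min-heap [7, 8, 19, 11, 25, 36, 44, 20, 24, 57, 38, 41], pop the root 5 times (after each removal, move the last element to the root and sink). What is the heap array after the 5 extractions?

[24, 25, 36, 38, 41, 57, 44]

extract-min #1 returns 7:
  remove root 7; move last element 41 to root → [41, 8, 19, 11, 25, 36, 44, 20, 24, 57, 38]
  41 vs smaller child 8 at index 1, swap → [8, 41, 19, 11, 25, 36, 44, 20, 24, 57, 38]
  41 vs smaller child 11 at index 3, swap → [8, 11, 19, 41, 25, 36, 44, 20, 24, 57, 38]
  41 vs smaller child 20 at index 7, swap → [8, 11, 19, 20, 25, 36, 44, 41, 24, 57, 38]
extract-min #2 returns 8:
  remove root 8; move last element 38 to root → [38, 11, 19, 20, 25, 36, 44, 41, 24, 57]
  38 vs smaller child 11 at index 1, swap → [11, 38, 19, 20, 25, 36, 44, 41, 24, 57]
  38 vs smaller child 20 at index 3, swap → [11, 20, 19, 38, 25, 36, 44, 41, 24, 57]
  38 vs smaller child 24 at index 8, swap → [11, 20, 19, 24, 25, 36, 44, 41, 38, 57]
extract-min #3 returns 11:
  remove root 11; move last element 57 to root → [57, 20, 19, 24, 25, 36, 44, 41, 38]
  57 vs smaller child 19 at index 2, swap → [19, 20, 57, 24, 25, 36, 44, 41, 38]
  57 vs smaller child 36 at index 5, swap → [19, 20, 36, 24, 25, 57, 44, 41, 38]
extract-min #4 returns 19:
  remove root 19; move last element 38 to root → [38, 20, 36, 24, 25, 57, 44, 41]
  38 vs smaller child 20 at index 1, swap → [20, 38, 36, 24, 25, 57, 44, 41]
  38 vs smaller child 24 at index 3, swap → [20, 24, 36, 38, 25, 57, 44, 41]
extract-min #5 returns 20:
  remove root 20; move last element 41 to root → [41, 24, 36, 38, 25, 57, 44]
  41 vs smaller child 24 at index 1, swap → [24, 41, 36, 38, 25, 57, 44]
  41 vs smaller child 25 at index 4, swap → [24, 25, 36, 38, 41, 57, 44]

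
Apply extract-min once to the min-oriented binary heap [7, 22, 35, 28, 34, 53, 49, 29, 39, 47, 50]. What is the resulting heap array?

[22, 28, 35, 29, 34, 53, 49, 50, 39, 47]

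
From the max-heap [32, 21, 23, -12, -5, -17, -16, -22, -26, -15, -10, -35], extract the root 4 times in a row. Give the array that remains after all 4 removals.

extract-max #1 returns 32:
  remove root 32; move last element -35 to root → [-35, 21, 23, -12, -5, -17, -16, -22, -26, -15, -10]
  -35 vs larger child 23 at index 2, swap → [23, 21, -35, -12, -5, -17, -16, -22, -26, -15, -10]
  -35 vs larger child -16 at index 6, swap → [23, 21, -16, -12, -5, -17, -35, -22, -26, -15, -10]
extract-max #2 returns 23:
  remove root 23; move last element -10 to root → [-10, 21, -16, -12, -5, -17, -35, -22, -26, -15]
  -10 vs larger child 21 at index 1, swap → [21, -10, -16, -12, -5, -17, -35, -22, -26, -15]
  -10 vs larger child -5 at index 4, swap → [21, -5, -16, -12, -10, -17, -35, -22, -26, -15]
extract-max #3 returns 21:
  remove root 21; move last element -15 to root → [-15, -5, -16, -12, -10, -17, -35, -22, -26]
  -15 vs larger child -5 at index 1, swap → [-5, -15, -16, -12, -10, -17, -35, -22, -26]
  -15 vs larger child -10 at index 4, swap → [-5, -10, -16, -12, -15, -17, -35, -22, -26]
extract-max #4 returns -5:
  remove root -5; move last element -26 to root → [-26, -10, -16, -12, -15, -17, -35, -22]
  -26 vs larger child -10 at index 1, swap → [-10, -26, -16, -12, -15, -17, -35, -22]
  -26 vs larger child -12 at index 3, swap → [-10, -12, -16, -26, -15, -17, -35, -22]
  -26 vs only child -22 at index 7, swap → [-10, -12, -16, -22, -15, -17, -35, -26]

[-10, -12, -16, -22, -15, -17, -35, -26]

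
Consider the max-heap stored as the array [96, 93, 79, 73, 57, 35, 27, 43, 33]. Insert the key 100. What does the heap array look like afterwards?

[100, 96, 79, 73, 93, 35, 27, 43, 33, 57]

append 100 at index 9 → [96, 93, 79, 73, 57, 35, 27, 43, 33, 100]
100 > parent 57 at index 4, swap → [96, 93, 79, 73, 100, 35, 27, 43, 33, 57]
100 > parent 93 at index 1, swap → [96, 100, 79, 73, 93, 35, 27, 43, 33, 57]
100 > parent 96 at index 0, swap → [100, 96, 79, 73, 93, 35, 27, 43, 33, 57]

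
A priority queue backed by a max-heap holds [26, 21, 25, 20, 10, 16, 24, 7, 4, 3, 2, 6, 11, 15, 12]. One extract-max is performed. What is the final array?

[25, 21, 24, 20, 10, 16, 15, 7, 4, 3, 2, 6, 11, 12]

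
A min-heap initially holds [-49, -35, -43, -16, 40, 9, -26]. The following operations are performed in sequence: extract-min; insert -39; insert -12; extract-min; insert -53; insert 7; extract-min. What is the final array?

[-39, -35, -26, -16, 40, 9, -12, 7]

extract-min → returns -49:
  remove root -49; move last element -26 to root → [-26, -35, -43, -16, 40, 9]
  -26 vs smaller child -43 at index 2, swap → [-43, -35, -26, -16, 40, 9]
insert -39:
  append -39 at index 6 → [-43, -35, -26, -16, 40, 9, -39]
  -39 < parent -26 at index 2, swap → [-43, -35, -39, -16, 40, 9, -26]
insert -12:
  append -12 at index 7 → [-43, -35, -39, -16, 40, 9, -26, -12] (no swap needed)
extract-min → returns -43:
  remove root -43; move last element -12 to root → [-12, -35, -39, -16, 40, 9, -26]
  -12 vs smaller child -39 at index 2, swap → [-39, -35, -12, -16, 40, 9, -26]
  -12 vs smaller child -26 at index 6, swap → [-39, -35, -26, -16, 40, 9, -12]
insert -53:
  append -53 at index 7 → [-39, -35, -26, -16, 40, 9, -12, -53]
  -53 < parent -16 at index 3, swap → [-39, -35, -26, -53, 40, 9, -12, -16]
  -53 < parent -35 at index 1, swap → [-39, -53, -26, -35, 40, 9, -12, -16]
  -53 < parent -39 at index 0, swap → [-53, -39, -26, -35, 40, 9, -12, -16]
insert 7:
  append 7 at index 8 → [-53, -39, -26, -35, 40, 9, -12, -16, 7] (no swap needed)
extract-min → returns -53:
  remove root -53; move last element 7 to root → [7, -39, -26, -35, 40, 9, -12, -16]
  7 vs smaller child -39 at index 1, swap → [-39, 7, -26, -35, 40, 9, -12, -16]
  7 vs smaller child -35 at index 3, swap → [-39, -35, -26, 7, 40, 9, -12, -16]
  7 vs only child -16 at index 7, swap → [-39, -35, -26, -16, 40, 9, -12, 7]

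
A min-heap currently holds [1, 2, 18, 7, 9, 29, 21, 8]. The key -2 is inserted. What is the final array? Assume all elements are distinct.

[-2, 1, 18, 2, 9, 29, 21, 8, 7]

append -2 at index 8 → [1, 2, 18, 7, 9, 29, 21, 8, -2]
-2 < parent 7 at index 3, swap → [1, 2, 18, -2, 9, 29, 21, 8, 7]
-2 < parent 2 at index 1, swap → [1, -2, 18, 2, 9, 29, 21, 8, 7]
-2 < parent 1 at index 0, swap → [-2, 1, 18, 2, 9, 29, 21, 8, 7]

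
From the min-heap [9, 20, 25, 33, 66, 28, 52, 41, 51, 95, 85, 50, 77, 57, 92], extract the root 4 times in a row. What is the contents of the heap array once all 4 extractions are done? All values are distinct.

extract-min #1 returns 9:
  remove root 9; move last element 92 to root → [92, 20, 25, 33, 66, 28, 52, 41, 51, 95, 85, 50, 77, 57]
  92 vs smaller child 20 at index 1, swap → [20, 92, 25, 33, 66, 28, 52, 41, 51, 95, 85, 50, 77, 57]
  92 vs smaller child 33 at index 3, swap → [20, 33, 25, 92, 66, 28, 52, 41, 51, 95, 85, 50, 77, 57]
  92 vs smaller child 41 at index 7, swap → [20, 33, 25, 41, 66, 28, 52, 92, 51, 95, 85, 50, 77, 57]
extract-min #2 returns 20:
  remove root 20; move last element 57 to root → [57, 33, 25, 41, 66, 28, 52, 92, 51, 95, 85, 50, 77]
  57 vs smaller child 25 at index 2, swap → [25, 33, 57, 41, 66, 28, 52, 92, 51, 95, 85, 50, 77]
  57 vs smaller child 28 at index 5, swap → [25, 33, 28, 41, 66, 57, 52, 92, 51, 95, 85, 50, 77]
  57 vs smaller child 50 at index 11, swap → [25, 33, 28, 41, 66, 50, 52, 92, 51, 95, 85, 57, 77]
extract-min #3 returns 25:
  remove root 25; move last element 77 to root → [77, 33, 28, 41, 66, 50, 52, 92, 51, 95, 85, 57]
  77 vs smaller child 28 at index 2, swap → [28, 33, 77, 41, 66, 50, 52, 92, 51, 95, 85, 57]
  77 vs smaller child 50 at index 5, swap → [28, 33, 50, 41, 66, 77, 52, 92, 51, 95, 85, 57]
  77 vs only child 57 at index 11, swap → [28, 33, 50, 41, 66, 57, 52, 92, 51, 95, 85, 77]
extract-min #4 returns 28:
  remove root 28; move last element 77 to root → [77, 33, 50, 41, 66, 57, 52, 92, 51, 95, 85]
  77 vs smaller child 33 at index 1, swap → [33, 77, 50, 41, 66, 57, 52, 92, 51, 95, 85]
  77 vs smaller child 41 at index 3, swap → [33, 41, 50, 77, 66, 57, 52, 92, 51, 95, 85]
  77 vs smaller child 51 at index 8, swap → [33, 41, 50, 51, 66, 57, 52, 92, 77, 95, 85]

[33, 41, 50, 51, 66, 57, 52, 92, 77, 95, 85]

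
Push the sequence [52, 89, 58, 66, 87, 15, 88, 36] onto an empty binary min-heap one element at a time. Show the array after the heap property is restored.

[15, 36, 52, 66, 87, 58, 88, 89]

Insert 52:
  append 52 at index 0 → [52] (no swap needed)
Insert 89:
  append 89 at index 1 → [52, 89] (no swap needed)
Insert 58:
  append 58 at index 2 → [52, 89, 58] (no swap needed)
Insert 66:
  append 66 at index 3 → [52, 89, 58, 66]
  66 < parent 89 at index 1, swap → [52, 66, 58, 89]
Insert 87:
  append 87 at index 4 → [52, 66, 58, 89, 87] (no swap needed)
Insert 15:
  append 15 at index 5 → [52, 66, 58, 89, 87, 15]
  15 < parent 58 at index 2, swap → [52, 66, 15, 89, 87, 58]
  15 < parent 52 at index 0, swap → [15, 66, 52, 89, 87, 58]
Insert 88:
  append 88 at index 6 → [15, 66, 52, 89, 87, 58, 88] (no swap needed)
Insert 36:
  append 36 at index 7 → [15, 66, 52, 89, 87, 58, 88, 36]
  36 < parent 89 at index 3, swap → [15, 66, 52, 36, 87, 58, 88, 89]
  36 < parent 66 at index 1, swap → [15, 36, 52, 66, 87, 58, 88, 89]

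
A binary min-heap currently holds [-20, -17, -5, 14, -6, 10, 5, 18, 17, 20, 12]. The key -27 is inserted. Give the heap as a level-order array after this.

[-27, -17, -20, 14, -6, -5, 5, 18, 17, 20, 12, 10]

append -27 at index 11 → [-20, -17, -5, 14, -6, 10, 5, 18, 17, 20, 12, -27]
-27 < parent 10 at index 5, swap → [-20, -17, -5, 14, -6, -27, 5, 18, 17, 20, 12, 10]
-27 < parent -5 at index 2, swap → [-20, -17, -27, 14, -6, -5, 5, 18, 17, 20, 12, 10]
-27 < parent -20 at index 0, swap → [-27, -17, -20, 14, -6, -5, 5, 18, 17, 20, 12, 10]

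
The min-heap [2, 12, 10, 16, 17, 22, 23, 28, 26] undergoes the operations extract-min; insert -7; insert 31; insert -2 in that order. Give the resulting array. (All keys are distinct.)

extract-min → returns 2:
  remove root 2; move last element 26 to root → [26, 12, 10, 16, 17, 22, 23, 28]
  26 vs smaller child 10 at index 2, swap → [10, 12, 26, 16, 17, 22, 23, 28]
  26 vs smaller child 22 at index 5, swap → [10, 12, 22, 16, 17, 26, 23, 28]
insert -7:
  append -7 at index 8 → [10, 12, 22, 16, 17, 26, 23, 28, -7]
  -7 < parent 16 at index 3, swap → [10, 12, 22, -7, 17, 26, 23, 28, 16]
  -7 < parent 12 at index 1, swap → [10, -7, 22, 12, 17, 26, 23, 28, 16]
  -7 < parent 10 at index 0, swap → [-7, 10, 22, 12, 17, 26, 23, 28, 16]
insert 31:
  append 31 at index 9 → [-7, 10, 22, 12, 17, 26, 23, 28, 16, 31] (no swap needed)
insert -2:
  append -2 at index 10 → [-7, 10, 22, 12, 17, 26, 23, 28, 16, 31, -2]
  -2 < parent 17 at index 4, swap → [-7, 10, 22, 12, -2, 26, 23, 28, 16, 31, 17]
  -2 < parent 10 at index 1, swap → [-7, -2, 22, 12, 10, 26, 23, 28, 16, 31, 17]

[-7, -2, 22, 12, 10, 26, 23, 28, 16, 31, 17]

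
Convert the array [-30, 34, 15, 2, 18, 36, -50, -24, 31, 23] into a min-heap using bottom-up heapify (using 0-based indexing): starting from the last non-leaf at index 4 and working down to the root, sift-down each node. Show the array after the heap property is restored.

[-50, -24, -30, 2, 18, 36, 15, 34, 31, 23]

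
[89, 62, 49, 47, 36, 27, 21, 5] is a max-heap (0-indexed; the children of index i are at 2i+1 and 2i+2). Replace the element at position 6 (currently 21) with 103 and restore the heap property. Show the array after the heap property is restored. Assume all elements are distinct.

[103, 62, 89, 47, 36, 27, 49, 5]

set index 6 from 21 to 103 → [89, 62, 49, 47, 36, 27, 103, 5]
103 > parent 49 at index 2, swap → [89, 62, 103, 47, 36, 27, 49, 5]
103 > parent 89 at index 0, swap → [103, 62, 89, 47, 36, 27, 49, 5]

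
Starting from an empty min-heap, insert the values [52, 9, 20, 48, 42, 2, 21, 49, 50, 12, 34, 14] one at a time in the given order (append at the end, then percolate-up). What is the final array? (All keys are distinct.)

Insert 52:
  append 52 at index 0 → [52] (no swap needed)
Insert 9:
  append 9 at index 1 → [52, 9]
  9 < parent 52 at index 0, swap → [9, 52]
Insert 20:
  append 20 at index 2 → [9, 52, 20] (no swap needed)
Insert 48:
  append 48 at index 3 → [9, 52, 20, 48]
  48 < parent 52 at index 1, swap → [9, 48, 20, 52]
Insert 42:
  append 42 at index 4 → [9, 48, 20, 52, 42]
  42 < parent 48 at index 1, swap → [9, 42, 20, 52, 48]
Insert 2:
  append 2 at index 5 → [9, 42, 20, 52, 48, 2]
  2 < parent 20 at index 2, swap → [9, 42, 2, 52, 48, 20]
  2 < parent 9 at index 0, swap → [2, 42, 9, 52, 48, 20]
Insert 21:
  append 21 at index 6 → [2, 42, 9, 52, 48, 20, 21] (no swap needed)
Insert 49:
  append 49 at index 7 → [2, 42, 9, 52, 48, 20, 21, 49]
  49 < parent 52 at index 3, swap → [2, 42, 9, 49, 48, 20, 21, 52]
Insert 50:
  append 50 at index 8 → [2, 42, 9, 49, 48, 20, 21, 52, 50] (no swap needed)
Insert 12:
  append 12 at index 9 → [2, 42, 9, 49, 48, 20, 21, 52, 50, 12]
  12 < parent 48 at index 4, swap → [2, 42, 9, 49, 12, 20, 21, 52, 50, 48]
  12 < parent 42 at index 1, swap → [2, 12, 9, 49, 42, 20, 21, 52, 50, 48]
Insert 34:
  append 34 at index 10 → [2, 12, 9, 49, 42, 20, 21, 52, 50, 48, 34]
  34 < parent 42 at index 4, swap → [2, 12, 9, 49, 34, 20, 21, 52, 50, 48, 42]
Insert 14:
  append 14 at index 11 → [2, 12, 9, 49, 34, 20, 21, 52, 50, 48, 42, 14]
  14 < parent 20 at index 5, swap → [2, 12, 9, 49, 34, 14, 21, 52, 50, 48, 42, 20]

[2, 12, 9, 49, 34, 14, 21, 52, 50, 48, 42, 20]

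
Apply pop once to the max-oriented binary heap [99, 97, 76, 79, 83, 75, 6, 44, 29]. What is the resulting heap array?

[97, 83, 76, 79, 29, 75, 6, 44]

remove root 99; move last element 29 to root → [29, 97, 76, 79, 83, 75, 6, 44]
29 vs larger child 97 at index 1, swap → [97, 29, 76, 79, 83, 75, 6, 44]
29 vs larger child 83 at index 4, swap → [97, 83, 76, 79, 29, 75, 6, 44]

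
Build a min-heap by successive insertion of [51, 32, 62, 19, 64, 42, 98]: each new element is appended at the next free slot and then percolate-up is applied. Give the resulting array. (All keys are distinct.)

[19, 32, 42, 51, 64, 62, 98]

Insert 51:
  append 51 at index 0 → [51] (no swap needed)
Insert 32:
  append 32 at index 1 → [51, 32]
  32 < parent 51 at index 0, swap → [32, 51]
Insert 62:
  append 62 at index 2 → [32, 51, 62] (no swap needed)
Insert 19:
  append 19 at index 3 → [32, 51, 62, 19]
  19 < parent 51 at index 1, swap → [32, 19, 62, 51]
  19 < parent 32 at index 0, swap → [19, 32, 62, 51]
Insert 64:
  append 64 at index 4 → [19, 32, 62, 51, 64] (no swap needed)
Insert 42:
  append 42 at index 5 → [19, 32, 62, 51, 64, 42]
  42 < parent 62 at index 2, swap → [19, 32, 42, 51, 64, 62]
Insert 98:
  append 98 at index 6 → [19, 32, 42, 51, 64, 62, 98] (no swap needed)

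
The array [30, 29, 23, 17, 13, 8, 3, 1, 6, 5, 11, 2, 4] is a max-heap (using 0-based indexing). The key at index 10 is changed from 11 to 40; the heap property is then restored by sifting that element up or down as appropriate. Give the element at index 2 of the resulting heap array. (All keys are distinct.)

23

set index 10 from 11 to 40 → [30, 29, 23, 17, 13, 8, 3, 1, 6, 5, 40, 2, 4]
40 > parent 13 at index 4, swap → [30, 29, 23, 17, 40, 8, 3, 1, 6, 5, 13, 2, 4]
40 > parent 29 at index 1, swap → [30, 40, 23, 17, 29, 8, 3, 1, 6, 5, 13, 2, 4]
40 > parent 30 at index 0, swap → [40, 30, 23, 17, 29, 8, 3, 1, 6, 5, 13, 2, 4]
resulting array: [40, 30, 23, 17, 29, 8, 3, 1, 6, 5, 13, 2, 4]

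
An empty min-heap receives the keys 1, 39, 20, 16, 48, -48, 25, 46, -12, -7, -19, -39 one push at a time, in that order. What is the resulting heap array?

[-48, -19, -39, 16, -12, 1, 25, 46, 39, 48, -7, 20]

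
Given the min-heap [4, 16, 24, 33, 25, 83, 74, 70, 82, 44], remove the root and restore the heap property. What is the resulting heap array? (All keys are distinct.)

[16, 25, 24, 33, 44, 83, 74, 70, 82]

remove root 4; move last element 44 to root → [44, 16, 24, 33, 25, 83, 74, 70, 82]
44 vs smaller child 16 at index 1, swap → [16, 44, 24, 33, 25, 83, 74, 70, 82]
44 vs smaller child 25 at index 4, swap → [16, 25, 24, 33, 44, 83, 74, 70, 82]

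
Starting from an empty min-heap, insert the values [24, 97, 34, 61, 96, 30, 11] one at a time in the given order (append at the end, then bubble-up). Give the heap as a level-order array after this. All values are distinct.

Insert 24:
  append 24 at index 0 → [24] (no swap needed)
Insert 97:
  append 97 at index 1 → [24, 97] (no swap needed)
Insert 34:
  append 34 at index 2 → [24, 97, 34] (no swap needed)
Insert 61:
  append 61 at index 3 → [24, 97, 34, 61]
  61 < parent 97 at index 1, swap → [24, 61, 34, 97]
Insert 96:
  append 96 at index 4 → [24, 61, 34, 97, 96] (no swap needed)
Insert 30:
  append 30 at index 5 → [24, 61, 34, 97, 96, 30]
  30 < parent 34 at index 2, swap → [24, 61, 30, 97, 96, 34]
Insert 11:
  append 11 at index 6 → [24, 61, 30, 97, 96, 34, 11]
  11 < parent 30 at index 2, swap → [24, 61, 11, 97, 96, 34, 30]
  11 < parent 24 at index 0, swap → [11, 61, 24, 97, 96, 34, 30]

[11, 61, 24, 97, 96, 34, 30]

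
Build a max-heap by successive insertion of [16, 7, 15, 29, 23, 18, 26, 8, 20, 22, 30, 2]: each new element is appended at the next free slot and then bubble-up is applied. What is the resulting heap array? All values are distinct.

Insert 16:
  append 16 at index 0 → [16] (no swap needed)
Insert 7:
  append 7 at index 1 → [16, 7] (no swap needed)
Insert 15:
  append 15 at index 2 → [16, 7, 15] (no swap needed)
Insert 29:
  append 29 at index 3 → [16, 7, 15, 29]
  29 > parent 7 at index 1, swap → [16, 29, 15, 7]
  29 > parent 16 at index 0, swap → [29, 16, 15, 7]
Insert 23:
  append 23 at index 4 → [29, 16, 15, 7, 23]
  23 > parent 16 at index 1, swap → [29, 23, 15, 7, 16]
Insert 18:
  append 18 at index 5 → [29, 23, 15, 7, 16, 18]
  18 > parent 15 at index 2, swap → [29, 23, 18, 7, 16, 15]
Insert 26:
  append 26 at index 6 → [29, 23, 18, 7, 16, 15, 26]
  26 > parent 18 at index 2, swap → [29, 23, 26, 7, 16, 15, 18]
Insert 8:
  append 8 at index 7 → [29, 23, 26, 7, 16, 15, 18, 8]
  8 > parent 7 at index 3, swap → [29, 23, 26, 8, 16, 15, 18, 7]
Insert 20:
  append 20 at index 8 → [29, 23, 26, 8, 16, 15, 18, 7, 20]
  20 > parent 8 at index 3, swap → [29, 23, 26, 20, 16, 15, 18, 7, 8]
Insert 22:
  append 22 at index 9 → [29, 23, 26, 20, 16, 15, 18, 7, 8, 22]
  22 > parent 16 at index 4, swap → [29, 23, 26, 20, 22, 15, 18, 7, 8, 16]
Insert 30:
  append 30 at index 10 → [29, 23, 26, 20, 22, 15, 18, 7, 8, 16, 30]
  30 > parent 22 at index 4, swap → [29, 23, 26, 20, 30, 15, 18, 7, 8, 16, 22]
  30 > parent 23 at index 1, swap → [29, 30, 26, 20, 23, 15, 18, 7, 8, 16, 22]
  30 > parent 29 at index 0, swap → [30, 29, 26, 20, 23, 15, 18, 7, 8, 16, 22]
Insert 2:
  append 2 at index 11 → [30, 29, 26, 20, 23, 15, 18, 7, 8, 16, 22, 2] (no swap needed)

[30, 29, 26, 20, 23, 15, 18, 7, 8, 16, 22, 2]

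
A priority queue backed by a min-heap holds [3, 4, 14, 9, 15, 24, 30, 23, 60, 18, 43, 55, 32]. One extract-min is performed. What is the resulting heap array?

[4, 9, 14, 23, 15, 24, 30, 32, 60, 18, 43, 55]

remove root 3; move last element 32 to root → [32, 4, 14, 9, 15, 24, 30, 23, 60, 18, 43, 55]
32 vs smaller child 4 at index 1, swap → [4, 32, 14, 9, 15, 24, 30, 23, 60, 18, 43, 55]
32 vs smaller child 9 at index 3, swap → [4, 9, 14, 32, 15, 24, 30, 23, 60, 18, 43, 55]
32 vs smaller child 23 at index 7, swap → [4, 9, 14, 23, 15, 24, 30, 32, 60, 18, 43, 55]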